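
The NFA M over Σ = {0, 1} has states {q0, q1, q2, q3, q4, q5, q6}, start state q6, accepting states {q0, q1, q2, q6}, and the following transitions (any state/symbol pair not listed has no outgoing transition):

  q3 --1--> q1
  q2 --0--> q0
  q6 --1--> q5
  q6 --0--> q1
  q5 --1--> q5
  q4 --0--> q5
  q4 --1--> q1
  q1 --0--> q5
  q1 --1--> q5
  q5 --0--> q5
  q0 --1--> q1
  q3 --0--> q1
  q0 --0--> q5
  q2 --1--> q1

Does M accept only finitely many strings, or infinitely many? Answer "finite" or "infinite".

finite

The useful states (reachable from q6 and able to reach an accepting state) are {q1, q6}.
Restricted to these states the transition graph has no cycle, so every accepting path has bounded length and L is finite.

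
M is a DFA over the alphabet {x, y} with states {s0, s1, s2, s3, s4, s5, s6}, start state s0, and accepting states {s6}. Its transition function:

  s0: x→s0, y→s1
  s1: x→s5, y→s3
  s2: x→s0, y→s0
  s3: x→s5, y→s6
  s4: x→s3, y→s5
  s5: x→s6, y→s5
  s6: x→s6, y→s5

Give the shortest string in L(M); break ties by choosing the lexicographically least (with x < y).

yxx

A breadth-first search from s0 reaches an accepting state first via the path s0 → s1 → s5 → s6 on input yxx.
No string of length < 3 is accepted (BFS exhausts all shorter strings without reaching an accepting state), and yxx is the lexicographically least accepting string of length 3.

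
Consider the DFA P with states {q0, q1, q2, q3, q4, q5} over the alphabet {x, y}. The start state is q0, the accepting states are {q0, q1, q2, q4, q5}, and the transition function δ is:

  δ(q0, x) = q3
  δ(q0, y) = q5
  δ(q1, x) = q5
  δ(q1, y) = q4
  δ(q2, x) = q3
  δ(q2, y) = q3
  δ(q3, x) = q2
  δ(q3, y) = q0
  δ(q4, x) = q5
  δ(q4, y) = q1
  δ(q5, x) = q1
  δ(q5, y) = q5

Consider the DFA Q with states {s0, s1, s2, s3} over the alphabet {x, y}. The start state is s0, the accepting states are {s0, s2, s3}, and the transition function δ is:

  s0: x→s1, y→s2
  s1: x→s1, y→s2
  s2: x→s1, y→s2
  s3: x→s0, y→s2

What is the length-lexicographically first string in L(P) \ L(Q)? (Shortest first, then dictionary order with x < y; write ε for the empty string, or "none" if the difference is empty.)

The string xx is accepted by P but not by Q.
No shorter string lies in the difference, and xx is the lexicographically first length-2 string in L(P) \ L(Q).

xx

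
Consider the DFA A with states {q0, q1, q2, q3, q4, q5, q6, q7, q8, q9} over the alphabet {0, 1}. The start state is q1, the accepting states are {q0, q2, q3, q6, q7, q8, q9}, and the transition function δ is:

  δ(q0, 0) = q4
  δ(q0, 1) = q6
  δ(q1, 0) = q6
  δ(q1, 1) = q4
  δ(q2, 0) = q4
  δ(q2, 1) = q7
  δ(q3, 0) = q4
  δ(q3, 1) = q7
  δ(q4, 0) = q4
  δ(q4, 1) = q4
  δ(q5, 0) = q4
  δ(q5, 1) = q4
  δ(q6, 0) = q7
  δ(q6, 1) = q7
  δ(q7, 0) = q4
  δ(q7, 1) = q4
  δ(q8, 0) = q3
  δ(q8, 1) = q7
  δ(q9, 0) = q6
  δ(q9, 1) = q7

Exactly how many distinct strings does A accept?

3

The useful subgraph on states {q1, q6, q7} is acyclic, so L(A) is finite; the longest accepting path visits 3 useful states, giving maximum string length 2.
Counting accepting paths from q1 by length: 1 of length 1, 2 of length 2. Total 3.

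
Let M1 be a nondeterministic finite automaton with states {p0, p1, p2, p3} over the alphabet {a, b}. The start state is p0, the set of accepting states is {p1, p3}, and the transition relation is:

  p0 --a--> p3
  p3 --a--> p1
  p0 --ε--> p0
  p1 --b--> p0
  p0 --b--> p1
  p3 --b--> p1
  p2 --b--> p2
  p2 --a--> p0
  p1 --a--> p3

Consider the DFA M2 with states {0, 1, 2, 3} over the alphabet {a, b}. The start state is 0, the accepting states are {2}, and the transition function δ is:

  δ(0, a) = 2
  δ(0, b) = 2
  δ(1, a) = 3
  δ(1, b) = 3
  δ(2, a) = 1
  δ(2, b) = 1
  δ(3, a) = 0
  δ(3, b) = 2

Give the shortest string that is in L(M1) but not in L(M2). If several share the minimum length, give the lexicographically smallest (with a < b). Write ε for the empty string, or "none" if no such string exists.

The string aa is accepted by M1 but not by M2.
No shorter string lies in the difference, and aa is the lexicographically first length-2 string in L(M1) \ L(M2).

aa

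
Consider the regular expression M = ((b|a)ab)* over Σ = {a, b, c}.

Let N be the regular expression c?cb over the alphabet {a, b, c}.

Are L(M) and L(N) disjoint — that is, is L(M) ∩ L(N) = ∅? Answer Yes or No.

Converting the expression M to a DFA (subset construction, then merging equivalent states) gives the minimal DFA with states {m0, m1, m2, m3}, start state m0, accepting states {m0} and transitions m0: a→m1, b→m1, c→m2; m1: a→m3, b→m2, c→m2; m2: a→m2, b→m2, c→m2; m3: a→m2, b→m0, c→m2.
Converting the expression N to a DFA (subset construction, then merging equivalent states) gives the minimal DFA with states {n0, n1, n2, n3, n4}, start state n0, accepting states {n3} and transitions n0: a→n1, b→n1, c→n2; n1: a→n1, b→n1, c→n1; n2: a→n1, b→n3, c→n4; n3: a→n1, b→n1, c→n1; n4: a→n1, b→n3, c→n1.
Exploring the product automaton M × N from the start pair (m0, n0), following both machines on each input symbol, reaches 8 state pairs: (m0, n0), (m1, n1), (m2, n2), (m3, n1), (m2, n1), (m2, n3), (m2, n4), (m0, n1).
M accepts in {m0} and N accepts in {n3}; no reachable pair has both components accepting, so no string drives both machines to acceptance simultaneously and L(M) ∩ L(N) = ∅.
So no string is accepted by both, and the intersection is empty.

Yes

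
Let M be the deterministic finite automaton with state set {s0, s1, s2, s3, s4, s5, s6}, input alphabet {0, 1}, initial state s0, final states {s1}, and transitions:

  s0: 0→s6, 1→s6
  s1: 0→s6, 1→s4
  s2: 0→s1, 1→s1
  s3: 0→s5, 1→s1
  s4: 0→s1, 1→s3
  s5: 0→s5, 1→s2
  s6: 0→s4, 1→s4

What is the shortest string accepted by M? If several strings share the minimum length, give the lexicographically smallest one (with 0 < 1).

000

A breadth-first search from s0 reaches an accepting state first via the path s0 → s6 → s4 → s1 on input 000.
No string of length < 3 is accepted (BFS exhausts all shorter strings without reaching an accepting state), and 000 is the lexicographically least accepting string of length 3.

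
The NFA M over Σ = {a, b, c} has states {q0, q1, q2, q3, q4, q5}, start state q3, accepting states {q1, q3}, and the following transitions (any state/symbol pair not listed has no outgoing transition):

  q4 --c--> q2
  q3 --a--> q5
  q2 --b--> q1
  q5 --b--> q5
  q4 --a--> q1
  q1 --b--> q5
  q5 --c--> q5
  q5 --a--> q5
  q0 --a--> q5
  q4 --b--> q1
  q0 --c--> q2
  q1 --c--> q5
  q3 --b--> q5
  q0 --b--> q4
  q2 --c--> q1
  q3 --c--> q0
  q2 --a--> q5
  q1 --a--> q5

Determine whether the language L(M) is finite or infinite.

finite

The useful states (reachable from q3 and able to reach an accepting state) are {q0, q1, q2, q3, q4}.
Restricted to these states the transition graph has no cycle, so every accepting path has bounded length and L is finite.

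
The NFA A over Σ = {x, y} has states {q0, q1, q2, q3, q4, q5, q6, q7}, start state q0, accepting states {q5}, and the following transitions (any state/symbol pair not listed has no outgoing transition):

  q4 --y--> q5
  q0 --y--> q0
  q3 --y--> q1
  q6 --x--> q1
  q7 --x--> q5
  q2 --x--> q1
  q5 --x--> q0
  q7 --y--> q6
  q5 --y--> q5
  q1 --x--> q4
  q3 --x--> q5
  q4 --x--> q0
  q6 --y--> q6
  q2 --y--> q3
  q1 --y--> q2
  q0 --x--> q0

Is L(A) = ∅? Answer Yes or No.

Yes

The states reachable from the start state are {q0}.
None of the accepting states {q5} is reachable, so no string is accepted and L(A) = ∅.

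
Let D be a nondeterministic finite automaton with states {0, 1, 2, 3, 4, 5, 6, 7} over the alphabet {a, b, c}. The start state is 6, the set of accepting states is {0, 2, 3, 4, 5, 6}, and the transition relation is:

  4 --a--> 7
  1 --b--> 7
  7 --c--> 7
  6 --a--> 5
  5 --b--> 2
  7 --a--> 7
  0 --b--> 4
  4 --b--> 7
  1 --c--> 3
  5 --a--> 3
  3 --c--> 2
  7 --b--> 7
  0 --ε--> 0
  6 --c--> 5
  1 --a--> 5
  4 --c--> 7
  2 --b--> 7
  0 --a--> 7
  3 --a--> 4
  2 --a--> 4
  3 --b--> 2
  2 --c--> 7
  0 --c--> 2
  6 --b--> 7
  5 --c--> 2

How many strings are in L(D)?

The useful subgraph on states {2, 3, 4, 5, 6} is acyclic, so L(D) is finite; the longest accepting path visits 5 useful states, giving maximum string length 4.
Counting accepting paths from 6 by length: 1 of length 0, 2 of length 1, 6 of length 2, 10 of length 3, 4 of length 4. Total 23.

23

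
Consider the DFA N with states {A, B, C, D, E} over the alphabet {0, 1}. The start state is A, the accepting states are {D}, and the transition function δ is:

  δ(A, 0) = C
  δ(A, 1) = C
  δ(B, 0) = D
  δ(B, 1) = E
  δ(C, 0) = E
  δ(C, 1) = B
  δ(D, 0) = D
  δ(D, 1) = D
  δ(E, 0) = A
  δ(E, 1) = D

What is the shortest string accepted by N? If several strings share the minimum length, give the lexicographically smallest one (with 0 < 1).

001

A breadth-first search from A reaches an accepting state first via the path A → C → E → D on input 001.
No string of length < 3 is accepted (BFS exhausts all shorter strings without reaching an accepting state), and 001 is the lexicographically least accepting string of length 3.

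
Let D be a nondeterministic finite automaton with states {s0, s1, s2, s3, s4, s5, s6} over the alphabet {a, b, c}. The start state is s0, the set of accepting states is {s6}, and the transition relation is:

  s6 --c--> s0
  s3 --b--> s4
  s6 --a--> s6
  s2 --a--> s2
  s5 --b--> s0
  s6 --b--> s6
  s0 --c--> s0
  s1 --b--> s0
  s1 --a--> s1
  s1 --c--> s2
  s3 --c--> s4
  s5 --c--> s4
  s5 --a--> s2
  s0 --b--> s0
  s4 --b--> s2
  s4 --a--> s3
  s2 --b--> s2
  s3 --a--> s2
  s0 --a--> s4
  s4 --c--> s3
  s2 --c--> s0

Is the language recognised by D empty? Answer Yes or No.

The states reachable from the start state are {s0, s2, s3, s4}.
None of the accepting states {s6} is reachable, so no string is accepted and L(D) = ∅.

Yes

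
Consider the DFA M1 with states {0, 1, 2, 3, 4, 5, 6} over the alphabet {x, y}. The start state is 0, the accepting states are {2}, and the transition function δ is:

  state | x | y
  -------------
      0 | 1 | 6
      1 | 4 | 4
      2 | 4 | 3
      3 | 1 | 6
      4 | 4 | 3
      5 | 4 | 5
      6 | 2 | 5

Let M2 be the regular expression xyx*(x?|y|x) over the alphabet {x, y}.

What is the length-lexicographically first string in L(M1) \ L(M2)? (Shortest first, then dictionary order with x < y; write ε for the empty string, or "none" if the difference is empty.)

yx

The string yx is accepted by M1 but not by M2.
No shorter string lies in the difference, and yx is the lexicographically first length-2 string in L(M1) \ L(M2).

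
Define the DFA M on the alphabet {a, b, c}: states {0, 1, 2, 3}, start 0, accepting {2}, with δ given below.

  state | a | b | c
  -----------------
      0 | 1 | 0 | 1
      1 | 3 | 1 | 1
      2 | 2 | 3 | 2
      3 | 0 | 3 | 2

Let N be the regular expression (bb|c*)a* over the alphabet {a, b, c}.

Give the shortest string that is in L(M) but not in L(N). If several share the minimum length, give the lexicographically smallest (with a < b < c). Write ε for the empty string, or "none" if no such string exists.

aac

The string aac is accepted by M but not by N.
No shorter string lies in the difference, and aac is the lexicographically first length-3 string in L(M) \ L(N).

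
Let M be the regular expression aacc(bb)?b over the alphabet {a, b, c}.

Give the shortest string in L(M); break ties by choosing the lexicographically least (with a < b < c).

By inspection of the expression, no string of length less than 5 matches, and aaccb is the lexicographically first match of length 5.

aaccb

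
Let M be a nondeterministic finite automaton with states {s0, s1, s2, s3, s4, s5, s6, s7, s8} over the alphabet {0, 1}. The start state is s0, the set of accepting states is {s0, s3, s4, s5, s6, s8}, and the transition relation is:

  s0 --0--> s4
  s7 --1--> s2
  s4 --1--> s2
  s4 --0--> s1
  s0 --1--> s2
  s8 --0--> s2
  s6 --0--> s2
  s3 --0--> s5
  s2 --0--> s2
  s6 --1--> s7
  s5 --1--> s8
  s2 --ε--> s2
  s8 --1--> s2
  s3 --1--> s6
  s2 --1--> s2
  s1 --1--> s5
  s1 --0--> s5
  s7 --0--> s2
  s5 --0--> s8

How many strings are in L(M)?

8

The useful subgraph on states {s0, s1, s4, s5, s8} is acyclic, so L(M) is finite; the longest accepting path visits 5 useful states, giving maximum string length 4.
Counting accepting paths from s0 by length: 1 of length 0, 1 of length 1, 2 of length 3, 4 of length 4. Total 8.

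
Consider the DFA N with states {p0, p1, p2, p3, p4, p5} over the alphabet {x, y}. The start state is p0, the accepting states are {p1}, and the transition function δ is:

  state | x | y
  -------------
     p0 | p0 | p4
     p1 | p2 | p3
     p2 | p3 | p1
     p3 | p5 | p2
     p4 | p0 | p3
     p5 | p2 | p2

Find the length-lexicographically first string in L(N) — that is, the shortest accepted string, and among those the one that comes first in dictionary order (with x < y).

yyyy

A breadth-first search from p0 reaches an accepting state first via the path p0 → p4 → p3 → p2 → p1 on input yyyy.
No string of length < 4 is accepted (BFS exhausts all shorter strings without reaching an accepting state), and yyyy is the lexicographically least accepting string of length 4.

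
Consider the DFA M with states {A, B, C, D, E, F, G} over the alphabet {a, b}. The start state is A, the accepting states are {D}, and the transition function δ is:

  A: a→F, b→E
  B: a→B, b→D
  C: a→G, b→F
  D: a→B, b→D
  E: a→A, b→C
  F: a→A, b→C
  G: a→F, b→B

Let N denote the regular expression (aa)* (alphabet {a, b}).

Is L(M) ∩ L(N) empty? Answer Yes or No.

Yes

Converting the expression N to a DFA (subset construction, then merging equivalent states) gives the minimal DFA with states {n0, n1, n2}, start state n0, accepting states {n0} and transitions n0: a→n1, b→n2; n1: a→n0, b→n2; n2: a→n2, b→n2.
Exploring the product automaton M × N from the start pair (A, n0), following both machines on each input symbol, reaches 9 state pairs: (A, n0), (F, n1), (E, n2), (C, n2), (A, n2), (G, n2), (F, n2), (B, n2), (D, n2).
M accepts in {D} and N accepts in {n0}; no reachable pair has both components accepting, so no string drives both machines to acceptance simultaneously and L(M) ∩ L(N) = ∅.
So no string is accepted by both, and the intersection is empty.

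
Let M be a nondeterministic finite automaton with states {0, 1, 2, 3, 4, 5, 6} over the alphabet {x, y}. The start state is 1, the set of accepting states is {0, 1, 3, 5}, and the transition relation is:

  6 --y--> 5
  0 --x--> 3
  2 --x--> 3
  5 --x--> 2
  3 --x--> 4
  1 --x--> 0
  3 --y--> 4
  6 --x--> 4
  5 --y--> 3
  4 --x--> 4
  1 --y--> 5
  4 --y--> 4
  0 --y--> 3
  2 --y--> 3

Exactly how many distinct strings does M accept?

8

The useful subgraph on states {0, 1, 2, 3, 5} is acyclic, so L(M) is finite; the longest accepting path visits 4 useful states, giving maximum string length 3.
Counting accepting paths from 1 by length: 1 of length 0, 2 of length 1, 3 of length 2, 2 of length 3. Total 8.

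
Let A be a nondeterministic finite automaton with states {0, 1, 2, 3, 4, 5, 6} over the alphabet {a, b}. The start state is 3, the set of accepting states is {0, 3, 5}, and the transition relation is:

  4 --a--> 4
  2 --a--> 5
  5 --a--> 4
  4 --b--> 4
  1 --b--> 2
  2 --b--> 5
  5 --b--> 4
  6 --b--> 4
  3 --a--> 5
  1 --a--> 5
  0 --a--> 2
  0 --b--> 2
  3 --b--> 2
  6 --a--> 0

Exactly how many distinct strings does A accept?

4

The useful subgraph on states {2, 3, 5} is acyclic, so L(A) is finite; the longest accepting path visits 3 useful states, giving maximum string length 2.
Counting accepting paths from 3 by length: 1 of length 0, 1 of length 1, 2 of length 2. Total 4.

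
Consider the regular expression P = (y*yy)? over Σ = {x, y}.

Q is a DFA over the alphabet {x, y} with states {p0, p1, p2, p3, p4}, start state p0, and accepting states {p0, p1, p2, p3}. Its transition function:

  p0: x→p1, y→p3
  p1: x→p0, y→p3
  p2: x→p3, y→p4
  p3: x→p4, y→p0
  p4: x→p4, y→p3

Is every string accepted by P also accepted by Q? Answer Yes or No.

Converting the expression P to a DFA (subset construction, then merging equivalent states) gives the minimal DFA with states {r0, r1, r2, r3}, start state r0, accepting states {r0, r3} and transitions r0: x→r1, y→r2; r1: x→r1, y→r1; r2: x→r1, y→r3; r3: x→r1, y→r3.
Exploring the product automaton P × Q from the start pair (r0, p0), following both machines on each input symbol, reaches 8 state pairs: (r0, p0), (r1, p1), (r2, p3), (r1, p0), (r1, p3), (r1, p4), (r3, p0), (r3, p3).
P accepts in {r0, r3} and Q accepts in {p0, p1, p2, p3}. The reachable pairs whose P-component is accepting are (r0, p0), (r3, p0), (r3, p3); in each of them the Q-component is accepting too, so the product for L(P) \ L(Q) (P-component accepting, Q-component rejecting) has no reachable accepting pair and the difference is empty.
Hence every string in L(P) is also in L(Q).

Yes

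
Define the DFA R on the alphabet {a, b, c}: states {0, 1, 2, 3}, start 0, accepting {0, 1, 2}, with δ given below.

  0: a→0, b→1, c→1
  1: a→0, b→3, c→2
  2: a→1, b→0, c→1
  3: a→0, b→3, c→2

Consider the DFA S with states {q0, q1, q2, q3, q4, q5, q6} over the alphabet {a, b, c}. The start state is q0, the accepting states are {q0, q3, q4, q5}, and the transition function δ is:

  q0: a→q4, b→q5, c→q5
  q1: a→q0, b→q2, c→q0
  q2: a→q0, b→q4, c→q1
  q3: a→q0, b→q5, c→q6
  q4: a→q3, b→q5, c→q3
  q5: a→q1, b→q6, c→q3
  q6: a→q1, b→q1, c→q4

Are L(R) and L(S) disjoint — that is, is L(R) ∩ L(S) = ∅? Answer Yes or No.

The empty string ε is accepted by both R and S.
Hence L(R) ∩ L(S) ≠ ∅.

No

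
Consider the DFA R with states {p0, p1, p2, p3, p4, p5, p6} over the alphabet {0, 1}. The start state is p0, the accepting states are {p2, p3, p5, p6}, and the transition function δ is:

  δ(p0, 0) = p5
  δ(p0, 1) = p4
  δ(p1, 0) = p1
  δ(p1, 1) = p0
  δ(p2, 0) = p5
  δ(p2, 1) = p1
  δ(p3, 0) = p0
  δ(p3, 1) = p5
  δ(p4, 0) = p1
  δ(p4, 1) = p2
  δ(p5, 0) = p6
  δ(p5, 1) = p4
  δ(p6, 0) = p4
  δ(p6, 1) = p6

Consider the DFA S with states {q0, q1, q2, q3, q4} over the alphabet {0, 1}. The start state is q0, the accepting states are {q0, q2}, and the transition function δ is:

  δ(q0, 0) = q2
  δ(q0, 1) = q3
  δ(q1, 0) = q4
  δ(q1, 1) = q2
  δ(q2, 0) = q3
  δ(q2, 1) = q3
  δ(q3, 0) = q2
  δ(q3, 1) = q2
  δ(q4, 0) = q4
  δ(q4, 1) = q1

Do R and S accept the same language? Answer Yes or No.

The string 00 is accepted by R but rejected by S.
So L(R) ≠ L(S).

No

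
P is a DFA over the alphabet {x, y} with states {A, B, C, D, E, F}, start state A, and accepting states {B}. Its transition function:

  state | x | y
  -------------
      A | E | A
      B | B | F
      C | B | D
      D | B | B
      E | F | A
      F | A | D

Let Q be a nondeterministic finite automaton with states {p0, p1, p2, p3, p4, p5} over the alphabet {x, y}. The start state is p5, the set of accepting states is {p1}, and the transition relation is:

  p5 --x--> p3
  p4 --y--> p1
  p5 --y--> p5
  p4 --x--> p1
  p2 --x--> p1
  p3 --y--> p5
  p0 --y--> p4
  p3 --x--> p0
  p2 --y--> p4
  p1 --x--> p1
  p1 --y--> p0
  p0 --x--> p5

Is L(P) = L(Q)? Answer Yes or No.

Exploring the product automaton P × Q from the start pair (A, p5), following both machines on each input symbol, reaches 5 state pairs: (A, p5), (E, p3), (F, p0), (D, p4), (B, p1).
P accepts in {B} and Q accepts in {p1}. In every reachable pair the two components are either both accepting — (B, p1) — or both non-accepting, so no string is accepted by exactly one of the machines: L(P) \ L(Q) and L(Q) \ L(P) are both empty.
Hence every string is accepted by P iff it is accepted by Q, and the two languages coincide.

Yes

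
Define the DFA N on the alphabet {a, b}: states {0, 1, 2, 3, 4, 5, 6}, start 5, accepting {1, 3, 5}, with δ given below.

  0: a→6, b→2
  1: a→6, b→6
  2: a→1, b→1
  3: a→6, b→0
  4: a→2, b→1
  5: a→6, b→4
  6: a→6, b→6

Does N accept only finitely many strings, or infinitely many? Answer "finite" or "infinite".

finite

The useful states (reachable from 5 and able to reach an accepting state) are {1, 2, 4, 5}.
Restricted to these states the transition graph has no cycle, so every accepting path has bounded length and L is finite.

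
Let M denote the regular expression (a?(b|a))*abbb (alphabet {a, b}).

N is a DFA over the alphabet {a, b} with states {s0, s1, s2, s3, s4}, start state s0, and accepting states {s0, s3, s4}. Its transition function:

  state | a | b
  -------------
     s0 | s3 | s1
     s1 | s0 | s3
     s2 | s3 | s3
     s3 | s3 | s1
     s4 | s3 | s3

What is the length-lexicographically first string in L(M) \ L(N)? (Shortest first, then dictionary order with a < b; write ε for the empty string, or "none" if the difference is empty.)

The string abbb is accepted by M but not by N.
No shorter string lies in the difference, and abbb is the lexicographically first length-4 string in L(M) \ L(N).

abbb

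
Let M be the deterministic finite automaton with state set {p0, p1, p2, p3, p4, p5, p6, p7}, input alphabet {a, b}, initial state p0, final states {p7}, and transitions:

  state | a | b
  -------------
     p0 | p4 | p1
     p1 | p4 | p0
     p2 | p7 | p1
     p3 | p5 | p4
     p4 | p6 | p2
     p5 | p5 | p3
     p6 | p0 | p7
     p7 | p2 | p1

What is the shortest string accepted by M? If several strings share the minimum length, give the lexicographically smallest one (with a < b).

aab

A breadth-first search from p0 reaches an accepting state first via the path p0 → p4 → p6 → p7 on input aab.
No string of length < 3 is accepted (BFS exhausts all shorter strings without reaching an accepting state), and aab is the lexicographically least accepting string of length 3.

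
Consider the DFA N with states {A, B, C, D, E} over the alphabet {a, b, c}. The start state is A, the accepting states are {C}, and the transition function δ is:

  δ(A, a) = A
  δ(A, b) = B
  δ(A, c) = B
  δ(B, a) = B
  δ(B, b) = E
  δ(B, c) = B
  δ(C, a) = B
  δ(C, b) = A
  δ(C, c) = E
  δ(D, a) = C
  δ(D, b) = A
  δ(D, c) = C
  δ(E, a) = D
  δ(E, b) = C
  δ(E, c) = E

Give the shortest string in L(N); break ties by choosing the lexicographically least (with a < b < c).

bbb

A breadth-first search from A reaches an accepting state first via the path A → B → E → C on input bbb.
No string of length < 3 is accepted (BFS exhausts all shorter strings without reaching an accepting state), and bbb is the lexicographically least accepting string of length 3.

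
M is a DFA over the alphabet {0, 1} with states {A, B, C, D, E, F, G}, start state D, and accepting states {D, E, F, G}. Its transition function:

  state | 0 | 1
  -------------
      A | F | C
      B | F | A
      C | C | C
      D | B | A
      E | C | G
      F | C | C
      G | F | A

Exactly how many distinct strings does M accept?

4

The useful subgraph on states {A, B, D, F} is acyclic, so L(M) is finite; the longest accepting path visits 4 useful states, giving maximum string length 3.
Counting accepting paths from D by length: 1 of length 0, 2 of length 2, 1 of length 3. Total 4.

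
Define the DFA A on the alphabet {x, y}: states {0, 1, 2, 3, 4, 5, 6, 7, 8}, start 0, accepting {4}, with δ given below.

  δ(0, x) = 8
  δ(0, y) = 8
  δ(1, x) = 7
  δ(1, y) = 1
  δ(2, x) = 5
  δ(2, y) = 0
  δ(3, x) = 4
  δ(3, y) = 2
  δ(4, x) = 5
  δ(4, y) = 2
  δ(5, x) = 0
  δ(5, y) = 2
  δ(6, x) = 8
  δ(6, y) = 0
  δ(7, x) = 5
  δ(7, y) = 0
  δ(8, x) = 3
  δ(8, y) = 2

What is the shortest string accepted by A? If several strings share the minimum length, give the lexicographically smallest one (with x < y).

xxx

A breadth-first search from 0 reaches an accepting state first via the path 0 → 8 → 3 → 4 on input xxx.
No string of length < 3 is accepted (BFS exhausts all shorter strings without reaching an accepting state), and xxx is the lexicographically least accepting string of length 3.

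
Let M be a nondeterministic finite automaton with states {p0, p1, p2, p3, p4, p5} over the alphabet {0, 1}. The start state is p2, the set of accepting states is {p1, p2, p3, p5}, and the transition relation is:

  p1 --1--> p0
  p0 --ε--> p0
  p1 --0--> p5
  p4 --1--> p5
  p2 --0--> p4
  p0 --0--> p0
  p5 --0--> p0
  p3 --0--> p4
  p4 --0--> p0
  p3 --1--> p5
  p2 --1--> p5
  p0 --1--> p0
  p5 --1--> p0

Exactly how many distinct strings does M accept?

3

The useful subgraph on states {p2, p4, p5} is acyclic, so L(M) is finite; the longest accepting path visits 3 useful states, giving maximum string length 2.
Counting accepting paths from p2 by length: 1 of length 0, 1 of length 1, 1 of length 2. Total 3.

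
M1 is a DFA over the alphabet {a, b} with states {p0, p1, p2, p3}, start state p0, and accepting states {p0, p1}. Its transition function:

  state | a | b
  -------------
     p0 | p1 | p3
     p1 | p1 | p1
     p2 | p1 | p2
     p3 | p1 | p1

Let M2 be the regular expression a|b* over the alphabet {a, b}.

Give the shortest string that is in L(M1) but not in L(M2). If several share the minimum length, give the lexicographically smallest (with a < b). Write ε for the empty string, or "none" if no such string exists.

aa

The string aa is accepted by M1 but not by M2.
No shorter string lies in the difference, and aa is the lexicographically first length-2 string in L(M1) \ L(M2).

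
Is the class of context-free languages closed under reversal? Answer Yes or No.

Reversing the right-hand side of every production of a context-free grammar for L gives a context-free grammar for Lᴿ (induction on derivation length).
So the context-free languages are closed under reversal.

Yes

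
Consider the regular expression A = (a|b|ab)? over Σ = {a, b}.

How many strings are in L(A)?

The expression has no Kleene star, so L(A) is finite. Expanding the alternatives gives {ε, a, b, ab}.
That is 1 of length 0, 2 of length 1, 1 of length 2: 4 strings in all.

4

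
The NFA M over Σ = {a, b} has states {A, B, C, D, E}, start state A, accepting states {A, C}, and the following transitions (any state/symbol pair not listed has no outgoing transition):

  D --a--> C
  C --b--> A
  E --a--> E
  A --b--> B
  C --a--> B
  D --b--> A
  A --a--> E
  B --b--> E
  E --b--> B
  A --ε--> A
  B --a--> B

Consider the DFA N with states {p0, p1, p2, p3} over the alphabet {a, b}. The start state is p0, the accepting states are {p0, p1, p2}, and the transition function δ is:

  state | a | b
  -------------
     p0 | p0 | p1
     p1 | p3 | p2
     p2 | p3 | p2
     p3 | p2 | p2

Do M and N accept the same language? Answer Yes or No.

The string a is accepted by N but rejected by M.
So L(M) ≠ L(N).

No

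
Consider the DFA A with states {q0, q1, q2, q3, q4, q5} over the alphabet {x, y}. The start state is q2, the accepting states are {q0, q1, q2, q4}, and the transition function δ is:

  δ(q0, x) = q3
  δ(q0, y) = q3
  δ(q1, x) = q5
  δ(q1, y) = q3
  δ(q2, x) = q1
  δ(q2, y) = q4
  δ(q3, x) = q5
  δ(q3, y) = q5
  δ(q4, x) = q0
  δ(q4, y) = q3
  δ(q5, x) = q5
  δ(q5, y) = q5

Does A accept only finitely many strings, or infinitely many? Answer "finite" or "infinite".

finite

The useful states (reachable from q2 and able to reach an accepting state) are {q0, q1, q2, q4}.
Restricted to these states the transition graph has no cycle, so every accepting path has bounded length and L is finite.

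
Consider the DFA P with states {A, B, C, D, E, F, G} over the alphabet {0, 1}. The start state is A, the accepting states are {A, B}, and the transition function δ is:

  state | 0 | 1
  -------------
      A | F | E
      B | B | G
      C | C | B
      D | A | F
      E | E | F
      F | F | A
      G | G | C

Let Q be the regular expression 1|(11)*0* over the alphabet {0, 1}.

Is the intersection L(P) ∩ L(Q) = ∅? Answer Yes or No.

No

The empty string ε is accepted by both P and Q.
Hence L(P) ∩ L(Q) ≠ ∅.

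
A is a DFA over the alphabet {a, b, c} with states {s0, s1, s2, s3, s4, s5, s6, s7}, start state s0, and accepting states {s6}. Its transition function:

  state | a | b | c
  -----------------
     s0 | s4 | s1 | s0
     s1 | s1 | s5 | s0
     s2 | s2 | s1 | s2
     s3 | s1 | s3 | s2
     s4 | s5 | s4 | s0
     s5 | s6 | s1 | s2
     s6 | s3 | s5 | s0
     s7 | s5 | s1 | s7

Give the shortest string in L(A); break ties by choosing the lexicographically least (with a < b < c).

A breadth-first search from s0 reaches an accepting state first via the path s0 → s4 → s5 → s6 on input aaa.
No string of length < 3 is accepted (BFS exhausts all shorter strings without reaching an accepting state), and aaa is the lexicographically least accepting string of length 3.

aaa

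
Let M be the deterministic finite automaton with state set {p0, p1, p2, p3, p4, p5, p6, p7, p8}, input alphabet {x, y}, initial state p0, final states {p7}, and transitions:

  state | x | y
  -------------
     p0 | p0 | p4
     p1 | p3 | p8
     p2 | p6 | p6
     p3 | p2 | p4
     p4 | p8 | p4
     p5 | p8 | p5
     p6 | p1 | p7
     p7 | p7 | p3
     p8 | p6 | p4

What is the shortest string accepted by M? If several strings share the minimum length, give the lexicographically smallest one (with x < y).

A breadth-first search from p0 reaches an accepting state first via the path p0 → p4 → p8 → p6 → p7 on input yxxy.
No string of length < 4 is accepted (BFS exhausts all shorter strings without reaching an accepting state), and yxxy is the lexicographically least accepting string of length 4.

yxxy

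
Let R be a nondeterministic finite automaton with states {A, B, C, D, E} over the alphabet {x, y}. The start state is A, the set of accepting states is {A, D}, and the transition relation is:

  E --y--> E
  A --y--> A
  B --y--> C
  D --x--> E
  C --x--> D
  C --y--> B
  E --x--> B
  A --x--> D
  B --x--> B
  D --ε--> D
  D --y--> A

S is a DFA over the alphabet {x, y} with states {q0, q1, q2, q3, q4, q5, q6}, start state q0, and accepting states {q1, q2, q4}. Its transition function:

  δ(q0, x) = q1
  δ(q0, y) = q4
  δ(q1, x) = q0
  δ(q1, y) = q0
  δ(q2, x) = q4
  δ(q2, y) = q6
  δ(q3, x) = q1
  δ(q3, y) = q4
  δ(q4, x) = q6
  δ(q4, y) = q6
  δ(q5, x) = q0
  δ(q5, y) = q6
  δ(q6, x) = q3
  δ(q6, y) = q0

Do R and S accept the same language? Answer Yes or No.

No

The empty string ε is accepted by R but rejected by S.
So L(R) ≠ L(S).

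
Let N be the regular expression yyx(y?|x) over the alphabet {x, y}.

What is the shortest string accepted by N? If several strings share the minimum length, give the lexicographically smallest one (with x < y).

yyx

By inspection of the expression, no string of length less than 3 matches, and yyx is the lexicographically first match of length 3.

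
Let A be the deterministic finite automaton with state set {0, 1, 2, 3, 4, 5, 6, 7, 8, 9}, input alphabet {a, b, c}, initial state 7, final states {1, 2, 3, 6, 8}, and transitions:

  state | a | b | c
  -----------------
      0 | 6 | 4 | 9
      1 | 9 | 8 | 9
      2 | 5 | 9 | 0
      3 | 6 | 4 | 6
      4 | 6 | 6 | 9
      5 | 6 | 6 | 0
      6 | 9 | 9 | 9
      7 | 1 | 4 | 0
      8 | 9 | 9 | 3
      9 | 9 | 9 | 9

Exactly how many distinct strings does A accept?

The useful subgraph on states {0, 1, 3, 4, 6, 7, 8} is acyclic, so L(A) is finite; the longest accepting path visits 6 useful states, giving maximum string length 5.
Counting accepting paths from 7 by length: 1 of length 1, 4 of length 2, 3 of length 3, 2 of length 4, 2 of length 5. Total 12.

12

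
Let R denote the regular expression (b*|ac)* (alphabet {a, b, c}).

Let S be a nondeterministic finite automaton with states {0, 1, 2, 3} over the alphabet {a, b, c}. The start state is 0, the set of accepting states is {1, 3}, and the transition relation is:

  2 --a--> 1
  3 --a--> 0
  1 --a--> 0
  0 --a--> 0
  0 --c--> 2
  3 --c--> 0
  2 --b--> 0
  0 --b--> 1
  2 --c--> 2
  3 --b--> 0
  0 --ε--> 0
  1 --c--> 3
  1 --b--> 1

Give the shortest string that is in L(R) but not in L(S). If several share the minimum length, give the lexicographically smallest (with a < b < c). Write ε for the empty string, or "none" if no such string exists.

The empty string ε is accepted by R but not by S.
Since ε is the unique shortest string, it is the required witness.

ε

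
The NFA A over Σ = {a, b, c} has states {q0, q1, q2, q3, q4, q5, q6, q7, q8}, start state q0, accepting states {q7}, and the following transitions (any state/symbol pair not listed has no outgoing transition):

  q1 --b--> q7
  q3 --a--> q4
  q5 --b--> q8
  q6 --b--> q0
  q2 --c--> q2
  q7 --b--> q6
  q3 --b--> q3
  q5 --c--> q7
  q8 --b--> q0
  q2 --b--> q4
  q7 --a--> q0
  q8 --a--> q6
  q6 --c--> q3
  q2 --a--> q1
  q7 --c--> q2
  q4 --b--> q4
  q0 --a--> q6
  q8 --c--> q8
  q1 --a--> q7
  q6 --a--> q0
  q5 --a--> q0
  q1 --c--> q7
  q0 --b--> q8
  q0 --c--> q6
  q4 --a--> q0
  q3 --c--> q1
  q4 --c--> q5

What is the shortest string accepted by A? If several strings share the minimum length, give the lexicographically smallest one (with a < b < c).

acca

A breadth-first search from q0 reaches an accepting state first via the path q0 → q6 → q3 → q1 → q7 on input acca.
No string of length < 4 is accepted (BFS exhausts all shorter strings without reaching an accepting state), and acca is the lexicographically least accepting string of length 4.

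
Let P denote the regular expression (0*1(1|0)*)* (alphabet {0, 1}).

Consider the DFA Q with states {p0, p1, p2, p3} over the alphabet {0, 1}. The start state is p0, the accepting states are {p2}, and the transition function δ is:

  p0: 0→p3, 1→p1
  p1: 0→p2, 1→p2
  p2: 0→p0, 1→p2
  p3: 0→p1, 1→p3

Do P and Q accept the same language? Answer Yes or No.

No

The empty string ε is accepted by P but rejected by Q.
So L(P) ≠ L(Q).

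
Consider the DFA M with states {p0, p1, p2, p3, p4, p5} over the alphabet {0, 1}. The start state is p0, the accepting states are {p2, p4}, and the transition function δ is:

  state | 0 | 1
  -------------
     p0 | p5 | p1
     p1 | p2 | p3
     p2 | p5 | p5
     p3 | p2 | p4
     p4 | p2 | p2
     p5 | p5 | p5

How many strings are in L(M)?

5

The useful subgraph on states {p0, p1, p2, p3, p4} is acyclic, so L(M) is finite; the longest accepting path visits 5 useful states, giving maximum string length 4.
Counting accepting paths from p0 by length: 1 of length 2, 2 of length 3, 2 of length 4. Total 5.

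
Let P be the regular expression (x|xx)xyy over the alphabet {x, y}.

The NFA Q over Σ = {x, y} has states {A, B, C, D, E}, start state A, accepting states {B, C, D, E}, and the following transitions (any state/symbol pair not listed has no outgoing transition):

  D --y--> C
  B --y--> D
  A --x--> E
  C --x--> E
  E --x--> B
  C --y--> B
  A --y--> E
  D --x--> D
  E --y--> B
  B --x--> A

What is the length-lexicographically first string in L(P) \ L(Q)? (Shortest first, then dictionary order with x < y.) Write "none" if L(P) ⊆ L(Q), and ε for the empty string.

none

Converting the expression P to a DFA (subset construction, then merging equivalent states) gives the minimal DFA with states {p0, p1, p2, p3, p4, p5, p6}, start state p0, accepting states {p6} and transitions p0: x→p1, y→p2; p1: x→p3, y→p2; p2: x→p2, y→p2; p3: x→p4, y→p5; p4: x→p2, y→p5; p5: x→p2, y→p6; p6: x→p2, y→p2.
Exploring the product automaton P × Q from the start pair (p0, A), following both machines on each input symbol, reaches 13 state pairs: (p0, A), (p1, E), (p2, E), (p3, B), (p2, B), (p4, A), (p5, D), (p2, A), (p2, D), (p5, E), (p6, C), (p2, C), (p6, B).
P accepts in {p6} and Q accepts in {B, C, D, E}. The reachable pairs whose P-component is accepting are (p6, C), (p6, B); in each of them the Q-component is accepting too, so the product for L(P) \ L(Q) (P-component accepting, Q-component rejecting) has no reachable accepting pair and the difference is empty.
So every string accepted by P is also accepted by Q: L(P) \ L(Q) = ∅ and there is no such string.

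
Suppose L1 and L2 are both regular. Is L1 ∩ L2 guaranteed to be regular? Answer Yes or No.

Yes

Run DFAs for L₁ and L₂ in parallel: the product automaton with state set Q₁ × Q₂, start (q₁, q₂) and accepting set F₁ × F₂ recognises L₁ ∩ L₂.
So the regular languages are closed under intersection.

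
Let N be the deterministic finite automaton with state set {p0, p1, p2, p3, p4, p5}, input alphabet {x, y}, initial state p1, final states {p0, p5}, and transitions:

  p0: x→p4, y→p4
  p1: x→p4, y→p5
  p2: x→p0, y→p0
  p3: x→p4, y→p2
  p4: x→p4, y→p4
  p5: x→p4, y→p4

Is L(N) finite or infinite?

finite

The useful states (reachable from p1 and able to reach an accepting state) are {p1, p5}.
Restricted to these states the transition graph has no cycle, so every accepting path has bounded length and L is finite.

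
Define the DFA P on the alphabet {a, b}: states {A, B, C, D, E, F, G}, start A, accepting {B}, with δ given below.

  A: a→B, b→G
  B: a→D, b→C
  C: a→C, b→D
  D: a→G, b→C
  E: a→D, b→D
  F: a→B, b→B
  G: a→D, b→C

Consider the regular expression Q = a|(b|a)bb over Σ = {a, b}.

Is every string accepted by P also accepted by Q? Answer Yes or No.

Yes

Converting the expression Q to a DFA (subset construction, then merging equivalent states) gives the minimal DFA with states {q0, q1, q2, q3, q4, q5}, start state q0, accepting states {q1, q5} and transitions q0: a→q1, b→q2; q1: a→q3, b→q4; q2: a→q3, b→q4; q3: a→q3, b→q3; q4: a→q3, b→q5; q5: a→q3, b→q3.
Exploring the product automaton P × Q from the start pair (A, q0), following both machines on each input symbol, reaches 8 state pairs: (A, q0), (B, q1), (G, q2), (D, q3), (C, q4), (G, q3), (C, q3), (D, q5).
P accepts in {B} and Q accepts in {q1, q5}. The reachable pairs whose P-component is accepting are (B, q1); in each of them the Q-component is accepting too, so the product for L(P) \ L(Q) (P-component accepting, Q-component rejecting) has no reachable accepting pair and the difference is empty.
Hence every string in L(P) is also in L(Q).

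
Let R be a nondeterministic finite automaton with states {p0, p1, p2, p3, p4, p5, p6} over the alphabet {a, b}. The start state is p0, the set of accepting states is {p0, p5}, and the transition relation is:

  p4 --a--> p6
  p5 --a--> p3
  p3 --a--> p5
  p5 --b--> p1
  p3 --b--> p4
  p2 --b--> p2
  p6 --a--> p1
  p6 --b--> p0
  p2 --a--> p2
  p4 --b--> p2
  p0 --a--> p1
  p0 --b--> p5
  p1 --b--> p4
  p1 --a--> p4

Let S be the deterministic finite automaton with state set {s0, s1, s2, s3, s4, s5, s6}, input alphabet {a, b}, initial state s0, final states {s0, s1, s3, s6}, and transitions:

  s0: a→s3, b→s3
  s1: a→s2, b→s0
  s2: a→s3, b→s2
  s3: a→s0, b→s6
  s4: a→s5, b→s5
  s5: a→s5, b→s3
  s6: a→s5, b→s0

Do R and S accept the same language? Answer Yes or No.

No

The string ababbaa is accepted by R but rejected by S.
So L(R) ≠ L(S).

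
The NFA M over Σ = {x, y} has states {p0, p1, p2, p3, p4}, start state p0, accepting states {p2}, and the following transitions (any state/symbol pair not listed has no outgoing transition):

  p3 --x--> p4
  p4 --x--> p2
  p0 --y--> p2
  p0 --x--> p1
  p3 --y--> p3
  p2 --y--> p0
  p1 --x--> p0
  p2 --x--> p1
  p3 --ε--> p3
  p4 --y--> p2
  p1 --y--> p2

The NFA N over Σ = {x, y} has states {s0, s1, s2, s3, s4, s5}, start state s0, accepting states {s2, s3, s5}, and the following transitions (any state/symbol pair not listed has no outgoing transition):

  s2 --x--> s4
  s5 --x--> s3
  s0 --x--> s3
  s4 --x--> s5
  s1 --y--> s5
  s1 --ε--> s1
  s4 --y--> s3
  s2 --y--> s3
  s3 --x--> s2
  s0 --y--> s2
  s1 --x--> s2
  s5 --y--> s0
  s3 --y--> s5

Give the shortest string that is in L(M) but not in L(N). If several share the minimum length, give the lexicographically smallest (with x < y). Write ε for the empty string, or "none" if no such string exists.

yxxy

The string yxxy is accepted by M but not by N.
No shorter string lies in the difference, and yxxy is the lexicographically first length-4 string in L(M) \ L(N).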